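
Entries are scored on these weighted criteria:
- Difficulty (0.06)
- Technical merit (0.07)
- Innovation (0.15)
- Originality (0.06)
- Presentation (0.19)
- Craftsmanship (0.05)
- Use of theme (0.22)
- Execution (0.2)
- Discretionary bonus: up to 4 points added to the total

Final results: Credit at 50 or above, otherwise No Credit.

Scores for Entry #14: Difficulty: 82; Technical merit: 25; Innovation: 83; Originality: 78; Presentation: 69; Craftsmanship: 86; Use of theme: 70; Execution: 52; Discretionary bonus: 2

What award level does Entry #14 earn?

Weighted total:
  Difficulty 82 × 0.06 = 4.92
  Technical merit 25 × 0.07 = 1.75
  Innovation 83 × 0.15 = 12.45
  Originality 78 × 0.06 = 4.68
  Presentation 69 × 0.19 = 13.11
  Craftsmanship 86 × 0.05 = 4.3
  Use of theme 70 × 0.22 = 15.4
  Execution 52 × 0.2 = 10.4
Sum = 67.01
Discretionary bonus: 67.01 + 2 = 69.01
69.01 ≥ 50 → Credit

Credit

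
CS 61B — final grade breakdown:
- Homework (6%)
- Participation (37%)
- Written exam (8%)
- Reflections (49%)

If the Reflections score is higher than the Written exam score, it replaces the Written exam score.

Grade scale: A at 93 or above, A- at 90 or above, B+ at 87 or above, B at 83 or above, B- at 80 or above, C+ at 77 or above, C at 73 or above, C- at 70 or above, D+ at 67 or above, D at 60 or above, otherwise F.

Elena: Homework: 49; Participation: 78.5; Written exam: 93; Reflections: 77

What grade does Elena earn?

Reflections (77) ≤ Written exam (93), so Written exam stays at 93.
Weighted total:
  Homework 49 × 0.06 = 2.94
  Participation 78.5 × 0.37 = 29.045
  Written exam 93 × 0.08 = 7.44
  Reflections 77 × 0.49 = 37.73
Sum = 77.155
77.155 is ≥ 77 and < 80 → C+

C+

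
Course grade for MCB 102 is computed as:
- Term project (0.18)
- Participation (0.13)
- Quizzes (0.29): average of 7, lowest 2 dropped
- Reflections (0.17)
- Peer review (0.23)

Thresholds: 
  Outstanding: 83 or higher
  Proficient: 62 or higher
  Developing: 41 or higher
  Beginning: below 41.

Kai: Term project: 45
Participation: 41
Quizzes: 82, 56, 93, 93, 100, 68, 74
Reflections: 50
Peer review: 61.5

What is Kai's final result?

Developing

Quizzes: drop 56, 68 → average of remaining 5 = 442/5 = 88.4
Weighted total:
  Term project 45 × 0.18 = 8.1
  Participation 41 × 0.13 = 5.33
  Quizzes 88.4 × 0.29 = 25.636
  Reflections 50 × 0.17 = 8.5
  Peer review 61.5 × 0.23 = 14.145
Sum = 61.711
61.711 is ≥ 41 and < 62 → Developing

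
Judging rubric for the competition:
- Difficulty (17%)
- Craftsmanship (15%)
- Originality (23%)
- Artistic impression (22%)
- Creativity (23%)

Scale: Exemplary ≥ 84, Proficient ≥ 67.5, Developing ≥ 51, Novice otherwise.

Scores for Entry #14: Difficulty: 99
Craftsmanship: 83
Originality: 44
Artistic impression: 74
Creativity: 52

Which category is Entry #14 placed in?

Weighted total:
  Difficulty 99 × 0.17 = 16.83
  Craftsmanship 83 × 0.15 = 12.45
  Originality 44 × 0.23 = 10.12
  Artistic impression 74 × 0.22 = 16.28
  Creativity 52 × 0.23 = 11.96
Sum = 67.64
67.64 is ≥ 67.5 and < 84 → Proficient

Proficient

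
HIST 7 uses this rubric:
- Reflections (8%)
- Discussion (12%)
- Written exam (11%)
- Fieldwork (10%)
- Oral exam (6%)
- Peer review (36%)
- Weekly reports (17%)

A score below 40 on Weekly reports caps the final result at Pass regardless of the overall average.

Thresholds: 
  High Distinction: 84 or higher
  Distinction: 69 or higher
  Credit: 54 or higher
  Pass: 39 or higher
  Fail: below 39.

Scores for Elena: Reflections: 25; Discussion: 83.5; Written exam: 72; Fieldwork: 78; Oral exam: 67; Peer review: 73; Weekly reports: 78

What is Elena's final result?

Weekly reports score 78 ≥ 40: minimum met.
Weighted total:
  Reflections 25 × 0.08 = 2
  Discussion 83.5 × 0.12 = 10.02
  Written exam 72 × 0.11 = 7.92
  Fieldwork 78 × 0.1 = 7.8
  Oral exam 67 × 0.06 = 4.02
  Peer review 73 × 0.36 = 26.28
  Weekly reports 78 × 0.17 = 13.26
Sum = 71.3
71.3 is ≥ 69 and < 84 → Distinction

Distinction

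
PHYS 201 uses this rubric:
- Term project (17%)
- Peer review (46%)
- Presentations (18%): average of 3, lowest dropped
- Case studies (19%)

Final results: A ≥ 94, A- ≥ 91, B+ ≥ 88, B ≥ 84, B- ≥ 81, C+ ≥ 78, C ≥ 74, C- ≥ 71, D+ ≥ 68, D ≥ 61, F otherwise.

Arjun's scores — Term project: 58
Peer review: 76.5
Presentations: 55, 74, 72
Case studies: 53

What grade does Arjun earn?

Presentations: drop 55 → average of remaining 2 = 146/2 = 73
Weighted total:
  Term project 58 × 0.17 = 9.86
  Peer review 76.5 × 0.46 = 35.19
  Presentations 73 × 0.18 = 13.14
  Case studies 53 × 0.19 = 10.07
Sum = 68.26
68.26 is ≥ 68 and < 71 → D+

D+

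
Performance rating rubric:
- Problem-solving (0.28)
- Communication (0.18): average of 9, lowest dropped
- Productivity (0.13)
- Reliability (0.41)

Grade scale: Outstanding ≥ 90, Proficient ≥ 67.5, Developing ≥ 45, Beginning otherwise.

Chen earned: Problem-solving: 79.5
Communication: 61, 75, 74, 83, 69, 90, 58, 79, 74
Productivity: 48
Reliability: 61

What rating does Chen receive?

Communication: drop 58 → average of remaining 8 = 605/8 = 75.625
Weighted total:
  Problem-solving 79.5 × 0.28 = 22.26
  Communication 75.625 × 0.18 = 13.6125
  Productivity 48 × 0.13 = 6.24
  Reliability 61 × 0.41 = 25.01
Sum = 67.1225
67.1225 is ≥ 45 and < 67.5 → Developing

Developing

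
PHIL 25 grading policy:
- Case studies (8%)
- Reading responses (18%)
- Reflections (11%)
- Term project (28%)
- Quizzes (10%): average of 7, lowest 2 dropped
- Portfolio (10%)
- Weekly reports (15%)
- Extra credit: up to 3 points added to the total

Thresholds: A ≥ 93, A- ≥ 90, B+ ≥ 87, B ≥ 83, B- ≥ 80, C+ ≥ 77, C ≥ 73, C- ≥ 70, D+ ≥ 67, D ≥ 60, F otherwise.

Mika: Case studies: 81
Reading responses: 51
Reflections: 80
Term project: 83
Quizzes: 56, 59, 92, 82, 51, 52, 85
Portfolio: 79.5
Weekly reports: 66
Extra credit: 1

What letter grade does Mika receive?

Quizzes: drop 51, 52 → average of remaining 5 = 374/5 = 74.8
Weighted total:
  Case studies 81 × 0.08 = 6.48
  Reading responses 51 × 0.18 = 9.18
  Reflections 80 × 0.11 = 8.8
  Term project 83 × 0.28 = 23.24
  Quizzes 74.8 × 0.1 = 7.48
  Portfolio 79.5 × 0.1 = 7.95
  Weekly reports 66 × 0.15 = 9.9
Sum = 73.03
Extra credit: 73.03 + 1 = 74.03
74.03 is ≥ 73 and < 77 → C

C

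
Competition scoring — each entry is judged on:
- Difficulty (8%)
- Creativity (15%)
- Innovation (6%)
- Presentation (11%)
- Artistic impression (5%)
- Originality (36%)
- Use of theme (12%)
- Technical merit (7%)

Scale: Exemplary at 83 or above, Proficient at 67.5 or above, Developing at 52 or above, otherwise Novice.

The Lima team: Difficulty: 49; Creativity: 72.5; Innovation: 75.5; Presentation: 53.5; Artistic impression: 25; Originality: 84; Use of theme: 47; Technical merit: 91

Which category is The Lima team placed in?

Weighted total:
  Difficulty 49 × 0.08 = 3.92
  Creativity 72.5 × 0.15 = 10.875
  Innovation 75.5 × 0.06 = 4.53
  Presentation 53.5 × 0.11 = 5.885
  Artistic impression 25 × 0.05 = 1.25
  Originality 84 × 0.36 = 30.24
  Use of theme 47 × 0.12 = 5.64
  Technical merit 91 × 0.07 = 6.37
Sum = 68.71
68.71 is ≥ 67.5 and < 83 → Proficient

Proficient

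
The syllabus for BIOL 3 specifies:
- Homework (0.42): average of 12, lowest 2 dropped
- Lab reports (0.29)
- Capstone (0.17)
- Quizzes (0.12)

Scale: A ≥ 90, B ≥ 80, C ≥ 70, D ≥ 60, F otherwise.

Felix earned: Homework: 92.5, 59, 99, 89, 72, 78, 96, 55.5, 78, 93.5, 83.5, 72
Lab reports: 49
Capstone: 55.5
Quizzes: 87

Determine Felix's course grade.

D

Homework: drop 55.5, 59 → average of remaining 10 = 853.5/10 = 85.35
Weighted total:
  Homework 85.35 × 0.42 = 35.847
  Lab reports 49 × 0.29 = 14.21
  Capstone 55.5 × 0.17 = 9.435
  Quizzes 87 × 0.12 = 10.44
Sum = 69.932
69.932 is ≥ 60 and < 70 → D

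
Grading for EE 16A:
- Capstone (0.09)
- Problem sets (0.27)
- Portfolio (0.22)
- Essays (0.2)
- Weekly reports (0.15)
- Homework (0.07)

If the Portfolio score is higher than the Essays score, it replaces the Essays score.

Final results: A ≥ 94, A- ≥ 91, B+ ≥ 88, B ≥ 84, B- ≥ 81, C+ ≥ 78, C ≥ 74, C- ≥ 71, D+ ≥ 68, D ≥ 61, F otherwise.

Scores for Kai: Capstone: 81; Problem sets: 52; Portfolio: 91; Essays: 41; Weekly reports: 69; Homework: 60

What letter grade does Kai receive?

Portfolio (91) > Essays (41), so Essays counts as 91.
Weighted total:
  Capstone 81 × 0.09 = 7.29
  Problem sets 52 × 0.27 = 14.04
  Portfolio 91 × 0.22 = 20.02
  Essays 91 × 0.2 = 18.2
  Weekly reports 69 × 0.15 = 10.35
  Homework 60 × 0.07 = 4.2
Sum = 74.1
74.1 is ≥ 74 and < 78 → C

C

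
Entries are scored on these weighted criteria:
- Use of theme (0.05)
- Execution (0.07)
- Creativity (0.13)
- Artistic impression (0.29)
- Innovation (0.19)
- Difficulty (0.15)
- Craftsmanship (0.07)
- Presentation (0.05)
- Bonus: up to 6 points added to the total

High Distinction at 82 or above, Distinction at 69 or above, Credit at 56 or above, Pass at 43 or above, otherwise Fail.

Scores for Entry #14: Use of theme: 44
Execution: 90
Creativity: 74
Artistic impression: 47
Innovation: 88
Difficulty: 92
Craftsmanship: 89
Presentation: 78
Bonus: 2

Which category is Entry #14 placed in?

Weighted total:
  Use of theme 44 × 0.05 = 2.2
  Execution 90 × 0.07 = 6.3
  Creativity 74 × 0.13 = 9.62
  Artistic impression 47 × 0.29 = 13.63
  Innovation 88 × 0.19 = 16.72
  Difficulty 92 × 0.15 = 13.8
  Craftsmanship 89 × 0.07 = 6.23
  Presentation 78 × 0.05 = 3.9
Sum = 72.4
Bonus: 72.4 + 2 = 74.4
74.4 is ≥ 69 and < 82 → Distinction

Distinction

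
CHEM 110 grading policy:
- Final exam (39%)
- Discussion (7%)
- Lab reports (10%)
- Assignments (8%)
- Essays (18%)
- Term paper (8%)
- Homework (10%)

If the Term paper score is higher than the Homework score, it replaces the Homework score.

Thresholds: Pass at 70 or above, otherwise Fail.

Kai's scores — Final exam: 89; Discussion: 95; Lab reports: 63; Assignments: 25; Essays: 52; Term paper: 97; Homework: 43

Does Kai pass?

Term paper (97) > Homework (43), so Homework counts as 97.
Weighted total:
  Final exam 89 × 0.39 = 34.71
  Discussion 95 × 0.07 = 6.65
  Lab reports 63 × 0.1 = 6.3
  Assignments 25 × 0.08 = 2
  Essays 52 × 0.18 = 9.36
  Term paper 97 × 0.08 = 7.76
  Homework 97 × 0.1 = 9.7
Sum = 76.48
76.48 ≥ 70 → Pass

Pass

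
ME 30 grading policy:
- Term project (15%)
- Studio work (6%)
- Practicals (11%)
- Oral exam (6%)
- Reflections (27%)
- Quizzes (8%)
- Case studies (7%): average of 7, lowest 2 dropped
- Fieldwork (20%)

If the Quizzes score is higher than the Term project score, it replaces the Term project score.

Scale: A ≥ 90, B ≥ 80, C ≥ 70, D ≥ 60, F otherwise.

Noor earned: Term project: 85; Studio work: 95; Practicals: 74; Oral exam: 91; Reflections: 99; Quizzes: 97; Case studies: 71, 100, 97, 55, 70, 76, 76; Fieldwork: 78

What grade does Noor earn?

Case studies: drop 55, 70 → average of remaining 5 = 420/5 = 84
Quizzes (97) > Term project (85), so Term project counts as 97.
Weighted total:
  Term project 97 × 0.15 = 14.55
  Studio work 95 × 0.06 = 5.7
  Practicals 74 × 0.11 = 8.14
  Oral exam 91 × 0.06 = 5.46
  Reflections 99 × 0.27 = 26.73
  Quizzes 97 × 0.08 = 7.76
  Case studies 84 × 0.07 = 5.88
  Fieldwork 78 × 0.2 = 15.6
Sum = 89.82
89.82 is ≥ 80 and < 90 → B

B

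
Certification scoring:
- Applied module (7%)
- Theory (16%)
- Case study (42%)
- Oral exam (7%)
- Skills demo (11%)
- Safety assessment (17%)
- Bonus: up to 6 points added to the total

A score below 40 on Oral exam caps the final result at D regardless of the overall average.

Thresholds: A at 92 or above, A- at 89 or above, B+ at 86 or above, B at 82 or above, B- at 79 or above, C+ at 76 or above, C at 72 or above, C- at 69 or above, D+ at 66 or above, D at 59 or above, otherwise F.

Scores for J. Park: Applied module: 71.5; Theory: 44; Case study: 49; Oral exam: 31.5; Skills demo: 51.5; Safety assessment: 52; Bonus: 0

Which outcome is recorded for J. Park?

F

Oral exam score 31.5 < 40: minimum not met.
Weighted total:
  Applied module 71.5 × 0.07 = 5.005
  Theory 44 × 0.16 = 7.04
  Case study 49 × 0.42 = 20.58
  Oral exam 31.5 × 0.07 = 2.205
  Skills demo 51.5 × 0.11 = 5.665
  Safety assessment 52 × 0.17 = 8.84
Sum = 49.335
Bonus: 49.335 + 0 = 49.335
49.335 would be F; cap at D applies → F.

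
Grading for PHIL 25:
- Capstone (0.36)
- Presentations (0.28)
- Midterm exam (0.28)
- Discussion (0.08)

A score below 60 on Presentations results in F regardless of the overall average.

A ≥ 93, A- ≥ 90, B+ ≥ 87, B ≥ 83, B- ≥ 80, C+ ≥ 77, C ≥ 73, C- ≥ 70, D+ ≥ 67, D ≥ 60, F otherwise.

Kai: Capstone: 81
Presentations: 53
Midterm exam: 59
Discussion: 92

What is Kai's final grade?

Presentations score 53 < 60: minimum not met.
Weighted total:
  Capstone 81 × 0.36 = 29.16
  Presentations 53 × 0.28 = 14.84
  Midterm exam 59 × 0.28 = 16.52
  Discussion 92 × 0.08 = 7.36
Sum = 67.88
Because the Presentations minimum was not met, the result is F.

F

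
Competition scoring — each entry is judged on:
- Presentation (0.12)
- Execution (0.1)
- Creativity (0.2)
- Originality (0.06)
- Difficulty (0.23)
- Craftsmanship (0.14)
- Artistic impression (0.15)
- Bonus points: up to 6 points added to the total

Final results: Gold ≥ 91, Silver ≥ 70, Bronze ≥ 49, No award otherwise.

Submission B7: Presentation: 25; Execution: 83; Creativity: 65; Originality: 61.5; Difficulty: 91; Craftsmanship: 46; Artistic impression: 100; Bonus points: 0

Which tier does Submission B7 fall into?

Silver

Weighted total:
  Presentation 25 × 0.12 = 3
  Execution 83 × 0.1 = 8.3
  Creativity 65 × 0.2 = 13
  Originality 61.5 × 0.06 = 3.69
  Difficulty 91 × 0.23 = 20.93
  Craftsmanship 46 × 0.14 = 6.44
  Artistic impression 100 × 0.15 = 15
Sum = 70.36
Bonus points: 70.36 + 0 = 70.36
70.36 is ≥ 70 and < 91 → Silver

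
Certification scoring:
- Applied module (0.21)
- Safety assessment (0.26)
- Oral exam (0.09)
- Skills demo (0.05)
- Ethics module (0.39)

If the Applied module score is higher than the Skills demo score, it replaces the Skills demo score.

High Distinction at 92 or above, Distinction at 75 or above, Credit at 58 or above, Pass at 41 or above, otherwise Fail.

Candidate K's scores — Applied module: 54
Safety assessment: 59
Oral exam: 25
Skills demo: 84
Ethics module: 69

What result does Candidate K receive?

Applied module (54) ≤ Skills demo (84), so Skills demo stays at 84.
Weighted total:
  Applied module 54 × 0.21 = 11.34
  Safety assessment 59 × 0.26 = 15.34
  Oral exam 25 × 0.09 = 2.25
  Skills demo 84 × 0.05 = 4.2
  Ethics module 69 × 0.39 = 26.91
Sum = 60.04
60.04 is ≥ 58 and < 75 → Credit

Credit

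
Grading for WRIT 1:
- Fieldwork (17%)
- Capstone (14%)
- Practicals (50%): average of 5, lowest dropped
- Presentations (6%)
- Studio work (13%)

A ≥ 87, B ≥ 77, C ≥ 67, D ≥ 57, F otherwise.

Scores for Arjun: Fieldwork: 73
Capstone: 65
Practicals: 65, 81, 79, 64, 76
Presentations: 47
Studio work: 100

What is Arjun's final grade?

Practicals: drop 64 → average of remaining 4 = 301/4 = 75.25
Weighted total:
  Fieldwork 73 × 0.17 = 12.41
  Capstone 65 × 0.14 = 9.1
  Practicals 75.25 × 0.5 = 37.625
  Presentations 47 × 0.06 = 2.82
  Studio work 100 × 0.13 = 13
Sum = 74.955
74.955 is ≥ 67 and < 77 → C

C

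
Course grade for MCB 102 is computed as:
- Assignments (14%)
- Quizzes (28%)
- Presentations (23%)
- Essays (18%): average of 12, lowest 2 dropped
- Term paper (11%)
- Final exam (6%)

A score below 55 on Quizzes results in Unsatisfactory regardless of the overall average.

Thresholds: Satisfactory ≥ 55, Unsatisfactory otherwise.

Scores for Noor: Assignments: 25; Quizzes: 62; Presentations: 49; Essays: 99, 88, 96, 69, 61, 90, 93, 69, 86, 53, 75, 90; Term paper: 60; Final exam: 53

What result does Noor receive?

Essays: drop 53, 61 → average of remaining 10 = 855/10 = 85.5
Quizzes score 62 ≥ 55: minimum met.
Weighted total:
  Assignments 25 × 0.14 = 3.5
  Quizzes 62 × 0.28 = 17.36
  Presentations 49 × 0.23 = 11.27
  Essays 85.5 × 0.18 = 15.39
  Term paper 60 × 0.11 = 6.6
  Final exam 53 × 0.06 = 3.18
Sum = 57.3
57.3 ≥ 55 → Satisfactory

Satisfactory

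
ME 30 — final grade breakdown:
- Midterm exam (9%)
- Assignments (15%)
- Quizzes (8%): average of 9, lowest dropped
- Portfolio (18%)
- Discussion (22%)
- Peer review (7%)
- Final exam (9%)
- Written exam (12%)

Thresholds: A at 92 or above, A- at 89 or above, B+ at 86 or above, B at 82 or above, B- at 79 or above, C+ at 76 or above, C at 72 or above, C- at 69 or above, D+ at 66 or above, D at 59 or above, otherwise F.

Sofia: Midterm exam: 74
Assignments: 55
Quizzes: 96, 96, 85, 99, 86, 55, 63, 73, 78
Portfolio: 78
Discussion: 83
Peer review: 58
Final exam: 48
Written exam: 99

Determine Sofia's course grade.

Quizzes: drop 55 → average of remaining 8 = 676/8 = 84.5
Weighted total:
  Midterm exam 74 × 0.09 = 6.66
  Assignments 55 × 0.15 = 8.25
  Quizzes 84.5 × 0.08 = 6.76
  Portfolio 78 × 0.18 = 14.04
  Discussion 83 × 0.22 = 18.26
  Peer review 58 × 0.07 = 4.06
  Final exam 48 × 0.09 = 4.32
  Written exam 99 × 0.12 = 11.88
Sum = 74.23
74.23 is ≥ 72 and < 76 → C

C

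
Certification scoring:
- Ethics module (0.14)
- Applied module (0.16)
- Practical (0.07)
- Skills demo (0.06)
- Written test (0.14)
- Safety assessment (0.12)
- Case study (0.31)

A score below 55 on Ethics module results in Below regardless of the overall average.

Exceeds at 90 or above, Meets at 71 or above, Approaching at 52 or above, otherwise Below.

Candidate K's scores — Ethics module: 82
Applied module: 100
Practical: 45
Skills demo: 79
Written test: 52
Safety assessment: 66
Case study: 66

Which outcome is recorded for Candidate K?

Meets

Ethics module score 82 ≥ 55: minimum met.
Weighted total:
  Ethics module 82 × 0.14 = 11.48
  Applied module 100 × 0.16 = 16
  Practical 45 × 0.07 = 3.15
  Skills demo 79 × 0.06 = 4.74
  Written test 52 × 0.14 = 7.28
  Safety assessment 66 × 0.12 = 7.92
  Case study 66 × 0.31 = 20.46
Sum = 71.03
71.03 is ≥ 71 and < 90 → Meets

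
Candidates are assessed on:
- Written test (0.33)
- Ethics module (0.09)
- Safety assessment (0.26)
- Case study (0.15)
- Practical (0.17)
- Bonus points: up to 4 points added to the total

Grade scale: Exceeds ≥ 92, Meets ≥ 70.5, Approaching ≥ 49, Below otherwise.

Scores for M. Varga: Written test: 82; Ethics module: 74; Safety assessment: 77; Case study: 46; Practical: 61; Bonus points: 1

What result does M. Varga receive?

Weighted total:
  Written test 82 × 0.33 = 27.06
  Ethics module 74 × 0.09 = 6.66
  Safety assessment 77 × 0.26 = 20.02
  Case study 46 × 0.15 = 6.9
  Practical 61 × 0.17 = 10.37
Sum = 71.01
Bonus points: 71.01 + 1 = 72.01
72.01 is ≥ 70.5 and < 92 → Meets

Meets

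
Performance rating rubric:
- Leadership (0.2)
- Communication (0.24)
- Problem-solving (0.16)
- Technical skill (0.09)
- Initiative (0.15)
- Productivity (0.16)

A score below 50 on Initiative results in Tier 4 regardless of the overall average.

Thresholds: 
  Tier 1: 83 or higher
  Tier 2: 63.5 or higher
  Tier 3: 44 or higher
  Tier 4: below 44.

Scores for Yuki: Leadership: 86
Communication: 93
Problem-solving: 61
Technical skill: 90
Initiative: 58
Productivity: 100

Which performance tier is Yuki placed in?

Tier 2

Initiative score 58 ≥ 50: minimum met.
Weighted total:
  Leadership 86 × 0.2 = 17.2
  Communication 93 × 0.24 = 22.32
  Problem-solving 61 × 0.16 = 9.76
  Technical skill 90 × 0.09 = 8.1
  Initiative 58 × 0.15 = 8.7
  Productivity 100 × 0.16 = 16
Sum = 82.08
82.08 is ≥ 63.5 and < 83 → Tier 2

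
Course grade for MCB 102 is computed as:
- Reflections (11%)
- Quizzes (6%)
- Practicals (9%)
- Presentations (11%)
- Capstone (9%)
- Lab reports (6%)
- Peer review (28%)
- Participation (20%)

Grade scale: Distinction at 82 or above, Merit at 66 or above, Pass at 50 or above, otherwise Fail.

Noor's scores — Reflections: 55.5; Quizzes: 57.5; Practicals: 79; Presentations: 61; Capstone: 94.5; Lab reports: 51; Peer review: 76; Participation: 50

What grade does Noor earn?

Weighted total:
  Reflections 55.5 × 0.11 = 6.105
  Quizzes 57.5 × 0.06 = 3.45
  Practicals 79 × 0.09 = 7.11
  Presentations 61 × 0.11 = 6.71
  Capstone 94.5 × 0.09 = 8.505
  Lab reports 51 × 0.06 = 3.06
  Peer review 76 × 0.28 = 21.28
  Participation 50 × 0.2 = 10
Sum = 66.22
66.22 is ≥ 66 and < 82 → Merit

Merit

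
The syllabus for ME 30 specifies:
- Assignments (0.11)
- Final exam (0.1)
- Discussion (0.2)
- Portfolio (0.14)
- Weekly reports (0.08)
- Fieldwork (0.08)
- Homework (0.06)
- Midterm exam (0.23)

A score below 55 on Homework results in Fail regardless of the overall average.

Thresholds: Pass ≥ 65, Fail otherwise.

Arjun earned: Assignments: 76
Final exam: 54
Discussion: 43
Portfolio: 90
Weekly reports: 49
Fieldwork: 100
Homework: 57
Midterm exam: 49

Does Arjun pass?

Homework score 57 ≥ 55: minimum met.
Weighted total:
  Assignments 76 × 0.11 = 8.36
  Final exam 54 × 0.1 = 5.4
  Discussion 43 × 0.2 = 8.6
  Portfolio 90 × 0.14 = 12.6
  Weekly reports 49 × 0.08 = 3.92
  Fieldwork 100 × 0.08 = 8
  Homework 57 × 0.06 = 3.42
  Midterm exam 49 × 0.23 = 11.27
Sum = 61.57
61.57 < 65 → Fail

Fail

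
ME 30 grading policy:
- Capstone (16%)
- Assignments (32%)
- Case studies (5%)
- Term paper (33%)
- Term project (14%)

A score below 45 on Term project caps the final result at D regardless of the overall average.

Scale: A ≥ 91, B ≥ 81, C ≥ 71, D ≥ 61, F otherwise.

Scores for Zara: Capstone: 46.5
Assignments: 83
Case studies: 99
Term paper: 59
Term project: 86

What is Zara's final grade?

D

Term project score 86 ≥ 45: minimum met.
Weighted total:
  Capstone 46.5 × 0.16 = 7.44
  Assignments 83 × 0.32 = 26.56
  Case studies 99 × 0.05 = 4.95
  Term paper 59 × 0.33 = 19.47
  Term project 86 × 0.14 = 12.04
Sum = 70.46
70.46 is ≥ 61 and < 71 → D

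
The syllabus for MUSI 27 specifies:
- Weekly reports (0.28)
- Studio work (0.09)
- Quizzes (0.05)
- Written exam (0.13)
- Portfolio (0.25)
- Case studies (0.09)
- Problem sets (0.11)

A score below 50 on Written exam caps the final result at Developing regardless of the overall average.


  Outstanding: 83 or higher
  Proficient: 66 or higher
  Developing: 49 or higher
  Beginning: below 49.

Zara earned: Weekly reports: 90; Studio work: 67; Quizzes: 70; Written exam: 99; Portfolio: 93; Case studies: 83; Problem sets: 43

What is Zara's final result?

Outstanding

Written exam score 99 ≥ 50: minimum met.
Weighted total:
  Weekly reports 90 × 0.28 = 25.2
  Studio work 67 × 0.09 = 6.03
  Quizzes 70 × 0.05 = 3.5
  Written exam 99 × 0.13 = 12.87
  Portfolio 93 × 0.25 = 23.25
  Case studies 83 × 0.09 = 7.47
  Problem sets 43 × 0.11 = 4.73
Sum = 83.05
83.05 ≥ 83 → Outstanding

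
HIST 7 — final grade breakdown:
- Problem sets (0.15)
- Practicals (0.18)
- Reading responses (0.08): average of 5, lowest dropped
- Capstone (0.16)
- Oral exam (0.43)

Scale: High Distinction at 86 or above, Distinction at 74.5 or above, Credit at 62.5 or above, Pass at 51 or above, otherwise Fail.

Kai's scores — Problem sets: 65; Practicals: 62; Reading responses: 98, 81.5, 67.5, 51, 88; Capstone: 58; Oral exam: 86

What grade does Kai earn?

Reading responses: drop 51 → average of remaining 4 = 335/4 = 83.75
Weighted total:
  Problem sets 65 × 0.15 = 9.75
  Practicals 62 × 0.18 = 11.16
  Reading responses 83.75 × 0.08 = 6.7
  Capstone 58 × 0.16 = 9.28
  Oral exam 86 × 0.43 = 36.98
Sum = 73.87
73.87 is ≥ 62.5 and < 74.5 → Credit

Credit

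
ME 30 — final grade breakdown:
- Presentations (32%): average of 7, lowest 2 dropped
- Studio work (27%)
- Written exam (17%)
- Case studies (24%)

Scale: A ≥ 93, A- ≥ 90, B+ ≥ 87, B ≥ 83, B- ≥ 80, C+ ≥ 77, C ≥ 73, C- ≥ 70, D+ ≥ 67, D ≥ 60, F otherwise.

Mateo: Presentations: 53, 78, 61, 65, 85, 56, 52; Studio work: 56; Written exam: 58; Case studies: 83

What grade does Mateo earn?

Presentations: drop 52, 53 → average of remaining 5 = 345/5 = 69
Weighted total:
  Presentations 69 × 0.32 = 22.08
  Studio work 56 × 0.27 = 15.12
  Written exam 58 × 0.17 = 9.86
  Case studies 83 × 0.24 = 19.92
Sum = 66.98
66.98 is ≥ 60 and < 67 → D

D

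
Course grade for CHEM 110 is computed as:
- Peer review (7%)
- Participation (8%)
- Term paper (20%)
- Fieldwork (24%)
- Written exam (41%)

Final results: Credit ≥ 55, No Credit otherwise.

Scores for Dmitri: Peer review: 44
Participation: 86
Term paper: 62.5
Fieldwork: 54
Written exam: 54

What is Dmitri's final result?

Weighted total:
  Peer review 44 × 0.07 = 3.08
  Participation 86 × 0.08 = 6.88
  Term paper 62.5 × 0.2 = 12.5
  Fieldwork 54 × 0.24 = 12.96
  Written exam 54 × 0.41 = 22.14
Sum = 57.56
57.56 ≥ 55 → Credit

Credit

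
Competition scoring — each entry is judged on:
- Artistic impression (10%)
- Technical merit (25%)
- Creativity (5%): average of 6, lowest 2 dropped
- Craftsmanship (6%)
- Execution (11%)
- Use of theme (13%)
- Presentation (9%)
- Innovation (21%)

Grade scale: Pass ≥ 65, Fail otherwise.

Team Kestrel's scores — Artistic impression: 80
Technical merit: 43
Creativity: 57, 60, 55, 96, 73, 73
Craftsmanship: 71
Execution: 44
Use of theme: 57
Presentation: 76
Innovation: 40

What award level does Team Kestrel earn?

Fail

Creativity: drop 55, 57 → average of remaining 4 = 302/4 = 75.5
Weighted total:
  Artistic impression 80 × 0.1 = 8
  Technical merit 43 × 0.25 = 10.75
  Creativity 75.5 × 0.05 = 3.775
  Craftsmanship 71 × 0.06 = 4.26
  Execution 44 × 0.11 = 4.84
  Use of theme 57 × 0.13 = 7.41
  Presentation 76 × 0.09 = 6.84
  Innovation 40 × 0.21 = 8.4
Sum = 54.275
54.275 < 65 → Fail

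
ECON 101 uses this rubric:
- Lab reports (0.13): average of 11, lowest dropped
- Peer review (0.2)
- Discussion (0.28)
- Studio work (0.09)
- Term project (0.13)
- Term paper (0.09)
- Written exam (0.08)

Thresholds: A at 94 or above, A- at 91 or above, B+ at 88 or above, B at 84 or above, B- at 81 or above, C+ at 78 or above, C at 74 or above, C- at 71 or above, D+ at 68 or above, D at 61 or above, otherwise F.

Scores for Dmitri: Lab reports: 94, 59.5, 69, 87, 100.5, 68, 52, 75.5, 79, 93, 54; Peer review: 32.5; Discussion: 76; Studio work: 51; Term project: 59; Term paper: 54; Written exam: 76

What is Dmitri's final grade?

Lab reports: drop 52 → average of remaining 10 = 779.5/10 = 77.95
Weighted total:
  Lab reports 77.95 × 0.13 = 10.1335
  Peer review 32.5 × 0.2 = 6.5
  Discussion 76 × 0.28 = 21.28
  Studio work 51 × 0.09 = 4.59
  Term project 59 × 0.13 = 7.67
  Term paper 54 × 0.09 = 4.86
  Written exam 76 × 0.08 = 6.08
Sum = 61.1135
61.1135 is ≥ 61 and < 68 → D

D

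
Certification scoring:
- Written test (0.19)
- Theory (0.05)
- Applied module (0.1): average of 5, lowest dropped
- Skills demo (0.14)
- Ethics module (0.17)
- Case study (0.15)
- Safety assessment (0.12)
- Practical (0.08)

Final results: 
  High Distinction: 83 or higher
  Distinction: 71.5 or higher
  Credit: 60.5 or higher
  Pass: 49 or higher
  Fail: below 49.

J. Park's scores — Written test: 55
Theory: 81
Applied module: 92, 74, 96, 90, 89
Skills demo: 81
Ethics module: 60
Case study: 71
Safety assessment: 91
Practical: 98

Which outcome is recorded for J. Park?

Distinction

Applied module: drop 74 → average of remaining 4 = 367/4 = 91.75
Weighted total:
  Written test 55 × 0.19 = 10.45
  Theory 81 × 0.05 = 4.05
  Applied module 91.75 × 0.1 = 9.175
  Skills demo 81 × 0.14 = 11.34
  Ethics module 60 × 0.17 = 10.2
  Case study 71 × 0.15 = 10.65
  Safety assessment 91 × 0.12 = 10.92
  Practical 98 × 0.08 = 7.84
Sum = 74.625
74.625 is ≥ 71.5 and < 83 → Distinction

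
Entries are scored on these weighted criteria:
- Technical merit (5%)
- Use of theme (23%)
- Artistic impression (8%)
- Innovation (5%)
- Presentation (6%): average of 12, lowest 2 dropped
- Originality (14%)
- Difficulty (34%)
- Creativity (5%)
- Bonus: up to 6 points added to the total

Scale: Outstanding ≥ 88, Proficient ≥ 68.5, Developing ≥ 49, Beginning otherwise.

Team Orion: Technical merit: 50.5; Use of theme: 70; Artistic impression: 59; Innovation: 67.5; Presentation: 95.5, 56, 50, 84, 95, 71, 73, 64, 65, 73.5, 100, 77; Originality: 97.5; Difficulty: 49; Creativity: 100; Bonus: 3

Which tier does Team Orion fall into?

Proficient

Presentation: drop 50, 56 → average of remaining 10 = 798/10 = 79.8
Weighted total:
  Technical merit 50.5 × 0.05 = 2.525
  Use of theme 70 × 0.23 = 16.1
  Artistic impression 59 × 0.08 = 4.72
  Innovation 67.5 × 0.05 = 3.375
  Presentation 79.8 × 0.06 = 4.788
  Originality 97.5 × 0.14 = 13.65
  Difficulty 49 × 0.34 = 16.66
  Creativity 100 × 0.05 = 5
Sum = 66.818
Bonus: 66.818 + 3 = 69.818
69.818 is ≥ 68.5 and < 88 → Proficient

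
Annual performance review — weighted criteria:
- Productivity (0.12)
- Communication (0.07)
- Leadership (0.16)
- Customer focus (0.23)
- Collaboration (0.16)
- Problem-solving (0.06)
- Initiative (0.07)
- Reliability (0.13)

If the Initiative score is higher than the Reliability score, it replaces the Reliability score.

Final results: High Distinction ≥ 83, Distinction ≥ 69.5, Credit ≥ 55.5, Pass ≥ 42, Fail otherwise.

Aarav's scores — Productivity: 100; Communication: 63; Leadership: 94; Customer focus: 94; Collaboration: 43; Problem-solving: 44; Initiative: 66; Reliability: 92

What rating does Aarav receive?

Distinction

Initiative (66) ≤ Reliability (92), so Reliability stays at 92.
Weighted total:
  Productivity 100 × 0.12 = 12
  Communication 63 × 0.07 = 4.41
  Leadership 94 × 0.16 = 15.04
  Customer focus 94 × 0.23 = 21.62
  Collaboration 43 × 0.16 = 6.88
  Problem-solving 44 × 0.06 = 2.64
  Initiative 66 × 0.07 = 4.62
  Reliability 92 × 0.13 = 11.96
Sum = 79.17
79.17 is ≥ 69.5 and < 83 → Distinction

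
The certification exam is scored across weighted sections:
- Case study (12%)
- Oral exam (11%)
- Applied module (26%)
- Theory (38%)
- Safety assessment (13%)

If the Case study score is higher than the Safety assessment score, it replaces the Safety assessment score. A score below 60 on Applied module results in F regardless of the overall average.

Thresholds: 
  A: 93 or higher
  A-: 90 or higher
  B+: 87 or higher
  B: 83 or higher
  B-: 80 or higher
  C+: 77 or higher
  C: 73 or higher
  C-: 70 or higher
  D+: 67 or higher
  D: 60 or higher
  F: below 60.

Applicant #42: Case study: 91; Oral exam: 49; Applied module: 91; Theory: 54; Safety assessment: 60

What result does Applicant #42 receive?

C-

Case study (91) > Safety assessment (60), so Safety assessment counts as 91.
Applied module score 91 ≥ 60: minimum met.
Weighted total:
  Case study 91 × 0.12 = 10.92
  Oral exam 49 × 0.11 = 5.39
  Applied module 91 × 0.26 = 23.66
  Theory 54 × 0.38 = 20.52
  Safety assessment 91 × 0.13 = 11.83
Sum = 72.32
72.32 is ≥ 70 and < 73 → C-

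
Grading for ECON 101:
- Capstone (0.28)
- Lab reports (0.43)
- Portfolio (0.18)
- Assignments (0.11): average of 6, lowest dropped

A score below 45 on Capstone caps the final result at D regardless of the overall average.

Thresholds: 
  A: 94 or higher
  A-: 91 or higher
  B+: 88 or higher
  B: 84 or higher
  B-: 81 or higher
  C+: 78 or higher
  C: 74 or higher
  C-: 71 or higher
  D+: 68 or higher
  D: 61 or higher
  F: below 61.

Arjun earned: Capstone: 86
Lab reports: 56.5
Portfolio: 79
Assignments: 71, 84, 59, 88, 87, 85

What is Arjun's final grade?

Assignments: drop 59 → average of remaining 5 = 415/5 = 83
Capstone score 86 ≥ 45: minimum met.
Weighted total:
  Capstone 86 × 0.28 = 24.08
  Lab reports 56.5 × 0.43 = 24.295
  Portfolio 79 × 0.18 = 14.22
  Assignments 83 × 0.11 = 9.13
Sum = 71.725
71.725 is ≥ 71 and < 74 → C-

C-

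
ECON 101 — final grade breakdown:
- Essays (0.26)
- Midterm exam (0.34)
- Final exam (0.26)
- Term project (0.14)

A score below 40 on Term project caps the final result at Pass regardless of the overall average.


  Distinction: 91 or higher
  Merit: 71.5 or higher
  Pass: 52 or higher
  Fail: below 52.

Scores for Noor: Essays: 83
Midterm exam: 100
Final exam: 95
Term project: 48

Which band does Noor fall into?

Merit

Term project score 48 ≥ 40: minimum met.
Weighted total:
  Essays 83 × 0.26 = 21.58
  Midterm exam 100 × 0.34 = 34
  Final exam 95 × 0.26 = 24.7
  Term project 48 × 0.14 = 6.72
Sum = 87
87 is ≥ 71.5 and < 91 → Merit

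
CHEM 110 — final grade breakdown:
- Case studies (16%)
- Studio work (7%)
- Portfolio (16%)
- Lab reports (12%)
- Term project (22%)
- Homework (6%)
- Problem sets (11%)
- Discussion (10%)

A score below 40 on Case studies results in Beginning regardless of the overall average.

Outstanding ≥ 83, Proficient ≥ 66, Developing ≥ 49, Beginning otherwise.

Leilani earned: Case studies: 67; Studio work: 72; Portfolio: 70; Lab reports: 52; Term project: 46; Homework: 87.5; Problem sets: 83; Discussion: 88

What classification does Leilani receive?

Proficient

Case studies score 67 ≥ 40: minimum met.
Weighted total:
  Case studies 67 × 0.16 = 10.72
  Studio work 72 × 0.07 = 5.04
  Portfolio 70 × 0.16 = 11.2
  Lab reports 52 × 0.12 = 6.24
  Term project 46 × 0.22 = 10.12
  Homework 87.5 × 0.06 = 5.25
  Problem sets 83 × 0.11 = 9.13
  Discussion 88 × 0.1 = 8.8
Sum = 66.5
66.5 is ≥ 66 and < 83 → Proficient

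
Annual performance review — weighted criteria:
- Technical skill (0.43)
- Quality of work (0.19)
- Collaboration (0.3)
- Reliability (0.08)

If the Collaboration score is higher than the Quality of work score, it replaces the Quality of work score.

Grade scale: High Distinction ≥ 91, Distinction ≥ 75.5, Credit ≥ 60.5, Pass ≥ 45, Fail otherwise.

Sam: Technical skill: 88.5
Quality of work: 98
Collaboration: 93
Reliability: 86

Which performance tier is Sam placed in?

Collaboration (93) ≤ Quality of work (98), so Quality of work stays at 98.
Weighted total:
  Technical skill 88.5 × 0.43 = 38.055
  Quality of work 98 × 0.19 = 18.62
  Collaboration 93 × 0.3 = 27.9
  Reliability 86 × 0.08 = 6.88
Sum = 91.455
91.455 ≥ 91 → High Distinction

High Distinction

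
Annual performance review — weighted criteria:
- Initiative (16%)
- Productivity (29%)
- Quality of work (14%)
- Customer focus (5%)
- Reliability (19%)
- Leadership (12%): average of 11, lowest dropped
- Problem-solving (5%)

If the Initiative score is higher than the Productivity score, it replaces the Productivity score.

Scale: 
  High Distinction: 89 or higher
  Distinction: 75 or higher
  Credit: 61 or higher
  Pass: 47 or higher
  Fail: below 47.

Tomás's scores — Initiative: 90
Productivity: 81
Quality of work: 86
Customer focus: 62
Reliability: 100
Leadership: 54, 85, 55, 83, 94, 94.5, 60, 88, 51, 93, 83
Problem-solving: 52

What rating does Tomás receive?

Leadership: drop 51 → average of remaining 10 = 789.5/10 = 78.95
Initiative (90) > Productivity (81), so Productivity counts as 90.
Weighted total:
  Initiative 90 × 0.16 = 14.4
  Productivity 90 × 0.29 = 26.1
  Quality of work 86 × 0.14 = 12.04
  Customer focus 62 × 0.05 = 3.1
  Reliability 100 × 0.19 = 19
  Leadership 78.95 × 0.12 = 9.474
  Problem-solving 52 × 0.05 = 2.6
Sum = 86.714
86.714 is ≥ 75 and < 89 → Distinction

Distinction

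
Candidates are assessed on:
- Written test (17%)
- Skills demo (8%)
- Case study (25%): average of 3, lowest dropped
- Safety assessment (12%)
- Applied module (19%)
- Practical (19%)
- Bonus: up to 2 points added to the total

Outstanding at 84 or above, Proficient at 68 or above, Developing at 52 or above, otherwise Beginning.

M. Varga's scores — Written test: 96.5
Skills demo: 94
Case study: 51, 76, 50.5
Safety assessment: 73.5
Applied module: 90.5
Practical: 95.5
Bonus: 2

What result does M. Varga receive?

Case study: drop 50.5 → average of remaining 2 = 127/2 = 63.5
Weighted total:
  Written test 96.5 × 0.17 = 16.405
  Skills demo 94 × 0.08 = 7.52
  Case study 63.5 × 0.25 = 15.875
  Safety assessment 73.5 × 0.12 = 8.82
  Applied module 90.5 × 0.19 = 17.195
  Practical 95.5 × 0.19 = 18.145
Sum = 83.96
Bonus: 83.96 + 2 = 85.96
85.96 ≥ 84 → Outstanding

Outstanding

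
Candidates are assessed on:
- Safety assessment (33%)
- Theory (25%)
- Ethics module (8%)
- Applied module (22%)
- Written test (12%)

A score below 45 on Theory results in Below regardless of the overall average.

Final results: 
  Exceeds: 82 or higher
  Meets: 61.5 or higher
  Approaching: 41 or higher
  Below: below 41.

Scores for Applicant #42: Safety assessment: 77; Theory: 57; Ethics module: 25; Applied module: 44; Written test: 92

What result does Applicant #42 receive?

Meets

Theory score 57 ≥ 45: minimum met.
Weighted total:
  Safety assessment 77 × 0.33 = 25.41
  Theory 57 × 0.25 = 14.25
  Ethics module 25 × 0.08 = 2
  Applied module 44 × 0.22 = 9.68
  Written test 92 × 0.12 = 11.04
Sum = 62.38
62.38 is ≥ 61.5 and < 82 → Meets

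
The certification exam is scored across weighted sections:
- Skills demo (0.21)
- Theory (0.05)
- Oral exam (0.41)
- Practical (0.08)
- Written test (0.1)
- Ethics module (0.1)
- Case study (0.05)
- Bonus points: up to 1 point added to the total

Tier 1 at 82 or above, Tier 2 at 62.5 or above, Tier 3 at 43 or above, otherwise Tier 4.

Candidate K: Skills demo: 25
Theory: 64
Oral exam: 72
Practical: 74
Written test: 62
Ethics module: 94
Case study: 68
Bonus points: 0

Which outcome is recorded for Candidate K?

Tier 2

Weighted total:
  Skills demo 25 × 0.21 = 5.25
  Theory 64 × 0.05 = 3.2
  Oral exam 72 × 0.41 = 29.52
  Practical 74 × 0.08 = 5.92
  Written test 62 × 0.1 = 6.2
  Ethics module 94 × 0.1 = 9.4
  Case study 68 × 0.05 = 3.4
Sum = 62.89
Bonus points: 62.89 + 0 = 62.89
62.89 is ≥ 62.5 and < 82 → Tier 2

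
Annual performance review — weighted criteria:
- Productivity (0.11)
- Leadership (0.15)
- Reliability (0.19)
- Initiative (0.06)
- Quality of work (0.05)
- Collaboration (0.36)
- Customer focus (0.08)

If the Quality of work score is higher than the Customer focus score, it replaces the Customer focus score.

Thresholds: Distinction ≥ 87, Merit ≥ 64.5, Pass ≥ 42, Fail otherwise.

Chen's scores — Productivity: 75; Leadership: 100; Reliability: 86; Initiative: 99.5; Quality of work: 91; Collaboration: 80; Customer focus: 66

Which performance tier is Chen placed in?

Merit

Quality of work (91) > Customer focus (66), so Customer focus counts as 91.
Weighted total:
  Productivity 75 × 0.11 = 8.25
  Leadership 100 × 0.15 = 15
  Reliability 86 × 0.19 = 16.34
  Initiative 99.5 × 0.06 = 5.97
  Quality of work 91 × 0.05 = 4.55
  Collaboration 80 × 0.36 = 28.8
  Customer focus 91 × 0.08 = 7.28
Sum = 86.19
86.19 is ≥ 64.5 and < 87 → Merit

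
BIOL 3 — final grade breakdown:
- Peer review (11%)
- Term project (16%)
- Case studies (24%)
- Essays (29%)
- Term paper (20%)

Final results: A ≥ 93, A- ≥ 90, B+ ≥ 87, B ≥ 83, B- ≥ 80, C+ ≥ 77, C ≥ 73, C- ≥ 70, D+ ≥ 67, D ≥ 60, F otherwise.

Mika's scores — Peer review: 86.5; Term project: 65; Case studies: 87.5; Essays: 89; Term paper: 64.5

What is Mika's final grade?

Weighted total:
  Peer review 86.5 × 0.11 = 9.515
  Term project 65 × 0.16 = 10.4
  Case studies 87.5 × 0.24 = 21
  Essays 89 × 0.29 = 25.81
  Term paper 64.5 × 0.2 = 12.9
Sum = 79.625
79.625 is ≥ 77 and < 80 → C+

C+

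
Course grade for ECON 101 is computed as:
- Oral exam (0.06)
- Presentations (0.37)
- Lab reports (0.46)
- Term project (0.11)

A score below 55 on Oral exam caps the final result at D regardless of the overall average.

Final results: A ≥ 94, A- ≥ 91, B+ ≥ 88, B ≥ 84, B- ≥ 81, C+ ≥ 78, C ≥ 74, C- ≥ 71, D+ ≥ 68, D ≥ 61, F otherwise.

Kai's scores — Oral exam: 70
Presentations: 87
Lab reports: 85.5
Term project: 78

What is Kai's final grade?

B

Oral exam score 70 ≥ 55: minimum met.
Weighted total:
  Oral exam 70 × 0.06 = 4.2
  Presentations 87 × 0.37 = 32.19
  Lab reports 85.5 × 0.46 = 39.33
  Term project 78 × 0.11 = 8.58
Sum = 84.3
84.3 is ≥ 84 and < 88 → B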